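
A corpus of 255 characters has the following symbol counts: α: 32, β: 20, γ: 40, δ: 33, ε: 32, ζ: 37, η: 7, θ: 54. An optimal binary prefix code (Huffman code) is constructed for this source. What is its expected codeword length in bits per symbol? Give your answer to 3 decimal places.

2.894 bits/symbol

Probabilities are the counts divided by 255.
Repeatedly combine the two least-probable nodes; the expected code length is the sum of the merged weights.
merge 7/255 + 4/51 → 9/85
merge 9/85 + 32/255 → 59/255
merge 32/255 + 11/85 → 13/51
merge 37/255 + 8/51 → 77/255
merge 18/85 + 59/255 → 113/255
merge 13/51 + 77/255 → 142/255
merge 113/255 + 142/255 → 1
L = 9/85 + 59/255 + 13/51 + 77/255 + 113/255 + 142/255 + 1 = 246/85 ≈ 2.894 bits/symbol.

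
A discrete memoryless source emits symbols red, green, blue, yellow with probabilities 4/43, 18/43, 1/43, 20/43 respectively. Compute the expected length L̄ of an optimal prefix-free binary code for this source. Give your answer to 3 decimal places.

1.651 bits/symbol

Repeatedly combine the two least-probable nodes; the expected code length is the sum of the merged weights.
merge 1/43 + 4/43 → 5/43
merge 5/43 + 18/43 → 23/43
merge 20/43 + 23/43 → 1
L = 5/43 + 23/43 + 1 = 71/43 ≈ 1.651 bits/symbol.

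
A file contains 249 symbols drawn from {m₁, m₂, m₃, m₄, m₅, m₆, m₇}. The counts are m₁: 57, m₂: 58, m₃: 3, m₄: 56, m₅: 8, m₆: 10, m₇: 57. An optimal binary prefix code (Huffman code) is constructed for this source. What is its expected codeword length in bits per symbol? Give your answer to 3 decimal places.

2.438 bits/symbol

Probabilities are the counts divided by 249.
Repeatedly combine the two least-probable nodes; the expected code length is the sum of the merged weights.
merge 1/83 + 8/249 → 11/249
merge 10/249 + 11/249 → 7/83
merge 7/83 + 56/249 → 77/249
merge 19/83 + 19/83 → 38/83
merge 58/249 + 77/249 → 45/83
merge 38/83 + 45/83 → 1
L = 11/249 + 7/83 + 77/249 + 38/83 + 45/83 + 1 = 607/249 ≈ 2.438 bits/symbol.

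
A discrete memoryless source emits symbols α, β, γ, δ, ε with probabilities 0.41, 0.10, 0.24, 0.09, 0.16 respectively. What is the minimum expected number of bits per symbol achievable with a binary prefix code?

2.13 bits/symbol

Repeatedly combine the two least-probable nodes; the expected code length is the sum of the merged weights.
merge 9/100 + 1/10 → 19/100
merge 4/25 + 19/100 → 7/20
merge 6/25 + 7/20 → 59/100
merge 41/100 + 59/100 → 1
L = 19/100 + 7/20 + 59/100 + 1 = 213/100 = 2.13 bits/symbol.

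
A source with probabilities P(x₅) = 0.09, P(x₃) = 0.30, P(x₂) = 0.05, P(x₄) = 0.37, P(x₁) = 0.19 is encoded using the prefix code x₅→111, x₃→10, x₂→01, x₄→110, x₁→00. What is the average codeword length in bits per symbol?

2.46 bits/symbol

L̄ = Σ pᵢ·ℓᵢ = 0.09·3 + 0.30·2 + 0.05·2 + 0.37·3 + 0.19·2 = 2.46 bits/symbol.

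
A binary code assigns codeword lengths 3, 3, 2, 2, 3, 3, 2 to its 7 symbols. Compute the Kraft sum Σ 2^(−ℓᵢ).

With common denominator 2^3 = 8: Σ 2^(−ℓᵢ) = 1/8 + 1/8 + 2/8 + 2/8 + 1/8 + 1/8 + 2/8 = 10/8 = 1.25.

1.25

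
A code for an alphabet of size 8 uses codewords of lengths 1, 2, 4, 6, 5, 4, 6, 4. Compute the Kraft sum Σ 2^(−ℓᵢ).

1

With common denominator 2^6 = 64: Σ 2^(−ℓᵢ) = 32/64 + 16/64 + 4/64 + 1/64 + 2/64 + 4/64 + 1/64 + 4/64 = 64/64 = 1.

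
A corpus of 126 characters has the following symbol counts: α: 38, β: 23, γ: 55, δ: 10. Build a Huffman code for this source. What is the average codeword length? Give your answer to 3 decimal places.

1.825 bits/symbol

Probabilities are the counts divided by 126.
Repeatedly combine the two least-probable nodes; the expected code length is the sum of the merged weights.
merge 5/63 + 23/126 → 11/42
merge 11/42 + 19/63 → 71/126
merge 55/126 + 71/126 → 1
L = 11/42 + 71/126 + 1 = 115/63 ≈ 1.825 bits/symbol.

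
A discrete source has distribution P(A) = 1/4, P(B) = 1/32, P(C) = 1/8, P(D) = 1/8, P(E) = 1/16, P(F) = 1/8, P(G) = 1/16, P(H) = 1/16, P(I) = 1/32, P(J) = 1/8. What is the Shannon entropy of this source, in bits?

3.0625 bits

Each probability is a power of 1/2, so log₂(1/p) is an integer.
H = Σ p·log₂(1/p) = 1/4·2 + 1/32·5 + 1/8·3 + 1/8·3 + 1/16·4 + 1/8·3 + 1/16·4 + 1/16·4 + 1/32·5 + 1/8·3 = 3.0625 bits.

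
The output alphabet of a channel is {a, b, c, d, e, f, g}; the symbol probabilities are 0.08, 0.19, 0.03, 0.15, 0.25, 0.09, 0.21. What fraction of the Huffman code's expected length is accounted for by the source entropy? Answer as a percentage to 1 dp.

97.9%

Entropy H = −Σ p log₂ p ≈ 2.5945 bits.
Huffman merges: 3/100+2/25→11/100; 9/100+11/100→1/5; 3/20+19/100→17/50; 1/5+21/100→41/100; 1/4+17/50→59/100; 41/100+59/100→1. L = 53/20 ≈ 2.6500.
Efficiency = H/L = 2.5945/2.6500 = 97.9%.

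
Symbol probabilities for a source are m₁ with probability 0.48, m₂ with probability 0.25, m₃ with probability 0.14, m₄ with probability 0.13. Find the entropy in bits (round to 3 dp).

H = −Σ pᵢ log₂ pᵢ.
−0.48·log₂(0.48) = 0.5083
−0.25·log₂(0.25) = 0.5000
−0.14·log₂(0.14) = 0.3971
−0.13·log₂(0.13) = 0.3826
Sum ≈ 1.7880 → 1.788 bits.

1.788 bits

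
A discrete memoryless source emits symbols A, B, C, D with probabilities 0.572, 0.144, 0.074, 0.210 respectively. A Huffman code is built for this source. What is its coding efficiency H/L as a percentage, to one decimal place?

Entropy H = −Σ p log₂ p ≈ 1.6144 bits.
Huffman merges: 37/500+18/125→109/500; 21/100+109/500→107/250; 107/250+143/250→1. L = 823/500 ≈ 1.6460.
Efficiency = H/L = 1.6144/1.6460 = 98.1%.

98.1%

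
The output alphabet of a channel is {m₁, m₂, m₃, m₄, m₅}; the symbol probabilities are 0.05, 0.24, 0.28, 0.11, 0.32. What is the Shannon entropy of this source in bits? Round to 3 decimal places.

2.101 bits

H = −Σ pᵢ log₂ pᵢ.
−0.05·log₂(0.05) = 0.2161
−0.24·log₂(0.24) = 0.4941
−0.28·log₂(0.28) = 0.5142
−0.11·log₂(0.11) = 0.3503
−0.32·log₂(0.32) = 0.5260
Sum ≈ 2.1008 → 2.101 bits.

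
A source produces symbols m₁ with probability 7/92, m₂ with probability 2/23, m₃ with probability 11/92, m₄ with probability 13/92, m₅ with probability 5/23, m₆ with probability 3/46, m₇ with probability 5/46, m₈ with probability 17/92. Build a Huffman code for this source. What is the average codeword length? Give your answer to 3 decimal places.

2.924 bits/symbol

Repeatedly combine the two least-probable nodes; the expected code length is the sum of the merged weights.
merge 3/46 + 7/92 → 13/92
merge 2/23 + 5/46 → 9/46
merge 11/92 + 13/92 → 6/23
merge 13/92 + 17/92 → 15/46
merge 9/46 + 5/23 → 19/46
merge 6/23 + 15/46 → 27/46
merge 19/46 + 27/46 → 1
L = 13/92 + 9/46 + 6/23 + 15/46 + 19/46 + 27/46 + 1 = 269/92 ≈ 2.924 bits/symbol.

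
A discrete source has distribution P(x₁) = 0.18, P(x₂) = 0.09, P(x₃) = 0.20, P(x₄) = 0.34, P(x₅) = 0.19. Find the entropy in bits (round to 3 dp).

H = −Σ pᵢ log₂ pᵢ.
−0.18·log₂(0.18) = 0.4453
−0.09·log₂(0.09) = 0.3127
−0.20·log₂(0.20) = 0.4644
−0.34·log₂(0.34) = 0.5292
−0.19·log₂(0.19) = 0.4552
Sum ≈ 2.2067 → 2.207 bits.

2.207 bits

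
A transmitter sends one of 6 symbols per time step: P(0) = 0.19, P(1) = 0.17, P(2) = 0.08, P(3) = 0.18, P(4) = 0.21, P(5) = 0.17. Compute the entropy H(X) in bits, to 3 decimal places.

2.534 bits

H = −Σ pᵢ log₂ pᵢ.
−0.19·log₂(0.19) = 0.4552
−0.17·log₂(0.17) = 0.4346
−0.08·log₂(0.08) = 0.2915
−0.18·log₂(0.18) = 0.4453
−0.21·log₂(0.21) = 0.4728
−0.17·log₂(0.17) = 0.4346
Sum ≈ 2.5340 → 2.534 bits.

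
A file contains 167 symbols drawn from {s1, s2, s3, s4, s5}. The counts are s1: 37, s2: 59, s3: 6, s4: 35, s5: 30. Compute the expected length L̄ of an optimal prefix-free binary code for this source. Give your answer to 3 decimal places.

Probabilities are the counts divided by 167.
Repeatedly combine the two least-probable nodes; the expected code length is the sum of the merged weights.
merge 6/167 + 30/167 → 36/167
merge 35/167 + 36/167 → 71/167
merge 37/167 + 59/167 → 96/167
merge 71/167 + 96/167 → 1
L = 36/167 + 71/167 + 96/167 + 1 = 370/167 ≈ 2.216 bits/symbol.

2.216 bits/symbol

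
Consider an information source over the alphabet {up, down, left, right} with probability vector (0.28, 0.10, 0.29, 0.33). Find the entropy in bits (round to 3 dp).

1.892 bits

H = −Σ pᵢ log₂ pᵢ.
−0.28·log₂(0.28) = 0.5142
−0.10·log₂(0.10) = 0.3322
−0.29·log₂(0.29) = 0.5179
−0.33·log₂(0.33) = 0.5278
Sum ≈ 1.8921 → 1.892 bits.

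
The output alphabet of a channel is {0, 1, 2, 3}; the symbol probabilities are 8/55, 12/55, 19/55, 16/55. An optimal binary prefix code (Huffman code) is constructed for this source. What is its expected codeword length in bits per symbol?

Repeatedly combine the two least-probable nodes; the expected code length is the sum of the merged weights.
merge 8/55 + 12/55 → 4/11
merge 16/55 + 19/55 → 7/11
merge 4/11 + 7/11 → 1
L = 4/11 + 7/11 + 1 = 2 bits/symbol.

2 bits/symbol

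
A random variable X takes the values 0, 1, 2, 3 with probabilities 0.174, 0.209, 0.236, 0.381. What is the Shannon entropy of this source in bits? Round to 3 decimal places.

H = −Σ pᵢ log₂ pᵢ.
−0.174·log₂(0.174) = 0.4390
−0.209·log₂(0.209) = 0.4720
−0.236·log₂(0.236) = 0.4916
−0.381·log₂(0.381) = 0.5304
Sum ≈ 1.9330 → 1.933 bits.

1.933 bits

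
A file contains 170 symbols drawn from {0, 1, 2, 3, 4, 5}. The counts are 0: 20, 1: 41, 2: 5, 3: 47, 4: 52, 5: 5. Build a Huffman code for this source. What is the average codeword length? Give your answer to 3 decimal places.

Probabilities are the counts divided by 170.
Repeatedly combine the two least-probable nodes; the expected code length is the sum of the merged weights.
merge 1/34 + 1/34 → 1/17
merge 1/17 + 2/17 → 3/17
merge 3/17 + 41/170 → 71/170
merge 47/170 + 26/85 → 99/170
merge 71/170 + 99/170 → 1
L = 1/17 + 3/17 + 71/170 + 99/170 + 1 = 38/17 ≈ 2.235 bits/symbol.

2.235 bits/symbol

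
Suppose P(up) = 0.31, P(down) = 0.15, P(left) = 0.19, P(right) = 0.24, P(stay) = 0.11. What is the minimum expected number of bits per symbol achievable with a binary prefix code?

2.26 bits/symbol

Repeatedly combine the two least-probable nodes; the expected code length is the sum of the merged weights.
merge 11/100 + 3/20 → 13/50
merge 19/100 + 6/25 → 43/100
merge 13/50 + 31/100 → 57/100
merge 43/100 + 57/100 → 1
L = 13/50 + 43/100 + 57/100 + 1 = 113/50 = 2.26 bits/symbol.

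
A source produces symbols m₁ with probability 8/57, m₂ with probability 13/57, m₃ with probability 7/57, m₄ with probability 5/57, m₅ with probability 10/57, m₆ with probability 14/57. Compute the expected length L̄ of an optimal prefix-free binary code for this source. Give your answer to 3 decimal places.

2.526 bits/symbol

Repeatedly combine the two least-probable nodes; the expected code length is the sum of the merged weights.
merge 5/57 + 7/57 → 4/19
merge 8/57 + 10/57 → 6/19
merge 4/19 + 13/57 → 25/57
merge 14/57 + 6/19 → 32/57
merge 25/57 + 32/57 → 1
L = 4/19 + 6/19 + 25/57 + 32/57 + 1 = 48/19 ≈ 2.526 bits/symbol.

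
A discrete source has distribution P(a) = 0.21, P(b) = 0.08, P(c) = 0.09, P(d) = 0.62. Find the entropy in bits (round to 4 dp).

H = −Σ pᵢ log₂ pᵢ.
−0.21·log₂(0.21) = 0.4728
−0.08·log₂(0.08) = 0.2915
−0.09·log₂(0.09) = 0.3127
−0.62·log₂(0.62) = 0.4276
Sum ≈ 1.5046 → 1.5046 bits.

1.5046 bits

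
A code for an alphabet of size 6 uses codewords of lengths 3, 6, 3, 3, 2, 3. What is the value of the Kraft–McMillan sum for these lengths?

0.765625

With common denominator 2^6 = 64: Σ 2^(−ℓᵢ) = 8/64 + 1/64 + 8/64 + 8/64 + 16/64 + 8/64 = 49/64 = 0.765625.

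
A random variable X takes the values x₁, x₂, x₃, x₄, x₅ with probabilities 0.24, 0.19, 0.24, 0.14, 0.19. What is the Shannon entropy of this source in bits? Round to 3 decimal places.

H = −Σ pᵢ log₂ pᵢ.
−0.24·log₂(0.24) = 0.4941
−0.19·log₂(0.19) = 0.4552
−0.24·log₂(0.24) = 0.4941
−0.14·log₂(0.14) = 0.3971
−0.19·log₂(0.19) = 0.4552
Sum ≈ 2.2958 → 2.296 bits.

2.296 bits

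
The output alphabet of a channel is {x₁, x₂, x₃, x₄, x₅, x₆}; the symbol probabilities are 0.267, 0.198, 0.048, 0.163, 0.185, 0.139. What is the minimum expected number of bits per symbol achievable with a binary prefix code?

2.535 bits/symbol

Repeatedly combine the two least-probable nodes; the expected code length is the sum of the merged weights.
merge 6/125 + 139/1000 → 187/1000
merge 163/1000 + 37/200 → 87/250
merge 187/1000 + 99/500 → 77/200
merge 267/1000 + 87/250 → 123/200
merge 77/200 + 123/200 → 1
L = 187/1000 + 87/250 + 77/200 + 123/200 + 1 = 507/200 = 2.535 bits/symbol.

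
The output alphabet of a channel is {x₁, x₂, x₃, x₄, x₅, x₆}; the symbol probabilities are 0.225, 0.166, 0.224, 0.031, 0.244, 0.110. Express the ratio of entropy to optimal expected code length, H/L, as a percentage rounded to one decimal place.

Entropy H = −Σ p log₂ p ≈ 2.3999 bits.
Huffman merges: 31/1000+11/100→141/1000; 141/1000+83/500→307/1000; 28/125+9/40→449/1000; 61/250+307/1000→551/1000; 449/1000+551/1000→1. L = 306/125 ≈ 2.4480.
Efficiency = H/L = 2.3999/2.4480 = 98.0%.

98.0%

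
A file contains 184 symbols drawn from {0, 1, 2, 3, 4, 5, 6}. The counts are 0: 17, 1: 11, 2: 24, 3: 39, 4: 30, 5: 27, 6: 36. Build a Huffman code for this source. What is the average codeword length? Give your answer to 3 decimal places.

2.745 bits/symbol

Probabilities are the counts divided by 184.
Repeatedly combine the two least-probable nodes; the expected code length is the sum of the merged weights.
merge 11/184 + 17/184 → 7/46
merge 3/23 + 27/184 → 51/184
merge 7/46 + 15/92 → 29/92
merge 9/46 + 39/184 → 75/184
merge 51/184 + 29/92 → 109/184
merge 75/184 + 109/184 → 1
L = 7/46 + 51/184 + 29/92 + 75/184 + 109/184 + 1 = 505/184 ≈ 2.745 bits/symbol.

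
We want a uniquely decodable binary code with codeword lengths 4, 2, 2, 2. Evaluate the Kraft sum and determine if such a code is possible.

0.8125; yes

With common denominator 2^4 = 16: Σ 2^(−ℓᵢ) = 1/16 + 4/16 + 4/16 + 4/16 = 13/16 = 0.8125.
Kraft's inequality requires Σ ≤ 1; here Σ = 0.8125 ≤ 1, so such a prefix code exists.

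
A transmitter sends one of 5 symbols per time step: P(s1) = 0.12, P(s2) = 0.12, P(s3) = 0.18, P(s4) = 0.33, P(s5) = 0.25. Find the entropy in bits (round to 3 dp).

H = −Σ pᵢ log₂ pᵢ.
−0.12·log₂(0.12) = 0.3671
−0.12·log₂(0.12) = 0.3671
−0.18·log₂(0.18) = 0.4453
−0.33·log₂(0.33) = 0.5278
−0.25·log₂(0.25) = 0.5000
Sum ≈ 2.2073 → 2.207 bits.

2.207 bits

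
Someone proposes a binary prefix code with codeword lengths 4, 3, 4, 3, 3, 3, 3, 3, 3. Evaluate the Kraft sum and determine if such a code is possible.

1; yes

With common denominator 2^4 = 16: Σ 2^(−ℓᵢ) = 1/16 + 2/16 + 1/16 + 2/16 + 2/16 + 2/16 + 2/16 + 2/16 + 2/16 = 16/16 = 1.
Kraft's inequality requires Σ ≤ 1; here Σ = 1 ≤ 1, so such a prefix code exists.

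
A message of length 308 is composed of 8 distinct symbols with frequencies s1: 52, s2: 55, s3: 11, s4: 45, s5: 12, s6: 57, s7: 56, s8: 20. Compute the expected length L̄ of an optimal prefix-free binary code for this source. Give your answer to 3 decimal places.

2.847 bits/symbol

Probabilities are the counts divided by 308.
Repeatedly combine the two least-probable nodes; the expected code length is the sum of the merged weights.
merge 1/28 + 3/77 → 23/308
merge 5/77 + 23/308 → 43/308
merge 43/308 + 45/308 → 2/7
merge 13/77 + 5/28 → 107/308
merge 2/11 + 57/308 → 113/308
merge 2/7 + 107/308 → 195/308
merge 113/308 + 195/308 → 1
L = 23/308 + 43/308 + 2/7 + 107/308 + 113/308 + 195/308 + 1 = 877/308 ≈ 2.847 bits/symbol.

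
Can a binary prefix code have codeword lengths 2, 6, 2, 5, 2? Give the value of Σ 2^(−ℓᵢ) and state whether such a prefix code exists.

With common denominator 2^6 = 64: Σ 2^(−ℓᵢ) = 16/64 + 1/64 + 16/64 + 2/64 + 16/64 = 51/64 = 0.796875.
Kraft's inequality requires Σ ≤ 1; here Σ = 0.796875 ≤ 1, so such a prefix code exists.

0.796875; yes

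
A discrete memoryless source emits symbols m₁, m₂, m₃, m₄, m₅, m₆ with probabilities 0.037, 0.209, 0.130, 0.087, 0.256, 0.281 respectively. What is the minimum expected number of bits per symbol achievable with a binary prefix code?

Repeatedly combine the two least-probable nodes; the expected code length is the sum of the merged weights.
merge 37/1000 + 87/1000 → 31/250
merge 31/250 + 13/100 → 127/500
merge 209/1000 + 127/500 → 463/1000
merge 32/125 + 281/1000 → 537/1000
merge 463/1000 + 537/1000 → 1
L = 31/250 + 127/500 + 463/1000 + 537/1000 + 1 = 1189/500 = 2.378 bits/symbol.

2.378 bits/symbol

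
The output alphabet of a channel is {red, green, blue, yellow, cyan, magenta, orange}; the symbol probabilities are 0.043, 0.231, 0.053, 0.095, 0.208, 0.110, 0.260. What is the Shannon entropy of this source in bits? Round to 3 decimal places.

H = −Σ pᵢ log₂ pᵢ.
−0.043·log₂(0.043) = 0.1952
−0.231·log₂(0.231) = 0.4883
−0.053·log₂(0.053) = 0.2246
−0.095·log₂(0.095) = 0.3226
−0.208·log₂(0.208) = 0.4712
−0.110·log₂(0.110) = 0.3503
−0.260·log₂(0.260) = 0.5053
Sum ≈ 2.5575 → 2.558 bits.

2.558 bits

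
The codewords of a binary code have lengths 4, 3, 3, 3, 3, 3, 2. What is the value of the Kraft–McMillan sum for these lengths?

With common denominator 2^4 = 16: Σ 2^(−ℓᵢ) = 1/16 + 2/16 + 2/16 + 2/16 + 2/16 + 2/16 + 4/16 = 15/16 = 0.9375.

0.9375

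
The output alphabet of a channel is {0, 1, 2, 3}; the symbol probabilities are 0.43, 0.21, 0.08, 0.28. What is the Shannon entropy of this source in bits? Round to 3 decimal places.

1.802 bits

H = −Σ pᵢ log₂ pᵢ.
−0.43·log₂(0.43) = 0.5236
−0.21·log₂(0.21) = 0.4728
−0.08·log₂(0.08) = 0.2915
−0.28·log₂(0.28) = 0.5142
Sum ≈ 1.8021 → 1.802 bits.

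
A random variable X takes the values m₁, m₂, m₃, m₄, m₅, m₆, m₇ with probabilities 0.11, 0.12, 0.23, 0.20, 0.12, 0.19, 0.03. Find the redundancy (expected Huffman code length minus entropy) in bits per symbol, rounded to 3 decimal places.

0.067 bits

Entropy H = −Σ p log₂ p ≈ 2.6435 bits.
Huffman merges: 3/100+11/100→7/50; 3/25+3/25→6/25; 7/50+19/100→33/100; 1/5+23/100→43/100; 6/25+33/100→57/100; 43/100+57/100→1. L = 271/100 ≈ 2.7100.
L − H = 2.7100 − 2.6435 = 0.067 bits.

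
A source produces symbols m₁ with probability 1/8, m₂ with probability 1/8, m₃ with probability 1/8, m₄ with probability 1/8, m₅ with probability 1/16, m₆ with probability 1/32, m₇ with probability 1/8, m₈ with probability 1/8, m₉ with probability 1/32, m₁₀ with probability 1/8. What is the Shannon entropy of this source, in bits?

3.1875 bits

Each probability is a power of 1/2, so log₂(1/p) is an integer.
H = Σ p·log₂(1/p) = 1/8·3 + 1/8·3 + 1/8·3 + 1/8·3 + 1/16·4 + 1/32·5 + 1/8·3 + 1/8·3 + 1/32·5 + 1/8·3 = 3.1875 bits.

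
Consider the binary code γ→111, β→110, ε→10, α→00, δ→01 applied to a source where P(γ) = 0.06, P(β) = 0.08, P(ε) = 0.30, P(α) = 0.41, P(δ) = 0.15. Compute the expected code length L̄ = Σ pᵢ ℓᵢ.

2.14 bits/symbol

L̄ = Σ pᵢ·ℓᵢ = 0.06·3 + 0.08·3 + 0.30·2 + 0.41·2 + 0.15·2 = 2.14 bits/symbol.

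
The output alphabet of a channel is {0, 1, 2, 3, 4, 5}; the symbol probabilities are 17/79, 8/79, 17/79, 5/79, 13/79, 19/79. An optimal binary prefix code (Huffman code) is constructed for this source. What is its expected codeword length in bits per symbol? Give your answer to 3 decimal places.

2.494 bits/symbol

Repeatedly combine the two least-probable nodes; the expected code length is the sum of the merged weights.
merge 5/79 + 8/79 → 13/79
merge 13/79 + 13/79 → 26/79
merge 17/79 + 17/79 → 34/79
merge 19/79 + 26/79 → 45/79
merge 34/79 + 45/79 → 1
L = 13/79 + 26/79 + 34/79 + 45/79 + 1 = 197/79 ≈ 2.494 bits/symbol.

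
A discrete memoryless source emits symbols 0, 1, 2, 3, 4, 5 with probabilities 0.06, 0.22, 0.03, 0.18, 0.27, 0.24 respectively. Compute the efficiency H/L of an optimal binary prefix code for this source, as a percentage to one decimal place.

Entropy H = −Σ p log₂ p ≈ 2.3253 bits.
Huffman merges: 3/100+3/50→9/100; 9/100+9/50→27/100; 11/50+6/25→23/50; 27/100+27/100→27/50; 23/50+27/50→1. L = 59/25 ≈ 2.3600.
Efficiency = H/L = 2.3253/2.3600 = 98.5%.

98.5%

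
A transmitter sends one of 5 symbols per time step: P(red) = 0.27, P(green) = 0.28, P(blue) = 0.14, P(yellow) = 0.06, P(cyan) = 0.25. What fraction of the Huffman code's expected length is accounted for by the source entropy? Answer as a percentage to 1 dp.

98.4%

Entropy H = −Σ p log₂ p ≈ 2.1649 bits.
Huffman merges: 3/50+7/50→1/5; 1/5+1/4→9/20; 27/100+7/25→11/20; 9/20+11/20→1. L = 11/5 ≈ 2.2000.
Efficiency = H/L = 2.1649/2.2000 = 98.4%.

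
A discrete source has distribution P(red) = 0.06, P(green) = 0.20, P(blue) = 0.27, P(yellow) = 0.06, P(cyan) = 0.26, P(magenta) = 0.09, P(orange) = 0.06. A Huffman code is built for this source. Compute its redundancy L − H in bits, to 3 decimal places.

0.017 bits

Entropy H = −Σ p log₂ p ≈ 2.5230 bits.
Huffman merges: 3/50+3/50→3/25; 3/50+9/100→3/20; 3/25+3/20→27/100; 1/5+13/50→23/50; 27/100+27/100→27/50; 23/50+27/50→1. L = 127/50 ≈ 2.5400.
L − H = 2.5400 − 2.5230 = 0.017 bits.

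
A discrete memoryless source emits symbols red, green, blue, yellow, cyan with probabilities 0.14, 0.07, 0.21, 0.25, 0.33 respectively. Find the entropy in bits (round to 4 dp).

H = −Σ pᵢ log₂ pᵢ.
−0.14·log₂(0.14) = 0.3971
−0.07·log₂(0.07) = 0.2686
−0.21·log₂(0.21) = 0.4728
−0.25·log₂(0.25) = 0.5000
−0.33·log₂(0.33) = 0.5278
Sum ≈ 2.1663 → 2.1663 bits.

2.1663 bits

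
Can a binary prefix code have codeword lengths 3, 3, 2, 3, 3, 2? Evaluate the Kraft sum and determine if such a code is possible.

With common denominator 2^3 = 8: Σ 2^(−ℓᵢ) = 1/8 + 1/8 + 2/8 + 1/8 + 1/8 + 2/8 = 8/8 = 1.
Kraft's inequality requires Σ ≤ 1; here Σ = 1 ≤ 1, so such a prefix code exists.

1; yes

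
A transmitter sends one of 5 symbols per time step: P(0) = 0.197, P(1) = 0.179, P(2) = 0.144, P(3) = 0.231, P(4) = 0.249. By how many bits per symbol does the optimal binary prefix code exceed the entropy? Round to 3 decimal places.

Entropy H = −Σ p log₂ p ≈ 2.2964 bits.
Huffman merges: 18/125+179/1000→323/1000; 197/1000+231/1000→107/250; 249/1000+323/1000→143/250; 107/250+143/250→1. L = 2323/1000 ≈ 2.3230.
L − H = 2.3230 − 2.2964 = 0.027 bits.

0.027 bits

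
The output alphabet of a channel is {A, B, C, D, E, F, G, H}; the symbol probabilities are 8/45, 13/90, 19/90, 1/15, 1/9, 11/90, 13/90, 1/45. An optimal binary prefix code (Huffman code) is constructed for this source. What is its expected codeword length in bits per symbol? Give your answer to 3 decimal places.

2.878 bits/symbol

Repeatedly combine the two least-probable nodes; the expected code length is the sum of the merged weights.
merge 1/45 + 1/15 → 4/45
merge 4/45 + 1/9 → 1/5
merge 11/90 + 13/90 → 4/15
merge 13/90 + 8/45 → 29/90
merge 1/5 + 19/90 → 37/90
merge 4/15 + 29/90 → 53/90
merge 37/90 + 53/90 → 1
L = 4/45 + 1/5 + 4/15 + 29/90 + 37/90 + 53/90 + 1 = 259/90 ≈ 2.878 bits/symbol.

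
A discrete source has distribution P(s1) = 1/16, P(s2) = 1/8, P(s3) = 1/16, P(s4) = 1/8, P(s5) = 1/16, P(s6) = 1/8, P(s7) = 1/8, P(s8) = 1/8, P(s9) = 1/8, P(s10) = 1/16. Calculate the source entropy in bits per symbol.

3.25 bits

Each probability is a power of 1/2, so log₂(1/p) is an integer.
H = Σ p·log₂(1/p) = 1/16·4 + 1/8·3 + 1/16·4 + 1/8·3 + 1/16·4 + 1/8·3 + 1/8·3 + 1/8·3 + 1/8·3 + 1/16·4 = 3.25 bits.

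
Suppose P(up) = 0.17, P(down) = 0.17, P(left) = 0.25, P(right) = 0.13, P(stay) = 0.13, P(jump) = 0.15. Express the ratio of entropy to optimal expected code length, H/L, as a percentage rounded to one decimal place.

98.6%

Entropy H = −Σ p log₂ p ≈ 2.5450 bits.
Huffman merges: 13/100+13/100→13/50; 3/20+17/100→8/25; 17/100+1/4→21/50; 13/50+8/25→29/50; 21/50+29/50→1. L = 129/50 ≈ 2.5800.
Efficiency = H/L = 2.5450/2.5800 = 98.6%.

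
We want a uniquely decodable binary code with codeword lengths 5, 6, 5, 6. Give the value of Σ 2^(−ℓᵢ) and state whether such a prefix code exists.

0.09375; yes

With common denominator 2^6 = 64: Σ 2^(−ℓᵢ) = 2/64 + 1/64 + 2/64 + 1/64 = 6/64 = 0.09375.
Kraft's inequality requires Σ ≤ 1; here Σ = 0.09375 ≤ 1, so such a prefix code exists.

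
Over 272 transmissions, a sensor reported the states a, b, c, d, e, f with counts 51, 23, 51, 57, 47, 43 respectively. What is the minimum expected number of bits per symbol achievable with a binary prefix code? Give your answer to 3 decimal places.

Probabilities are the counts divided by 272.
Repeatedly combine the two least-probable nodes; the expected code length is the sum of the merged weights.
merge 23/272 + 43/272 → 33/136
merge 47/272 + 3/16 → 49/136
merge 3/16 + 57/272 → 27/68
merge 33/136 + 49/136 → 41/68
merge 27/68 + 41/68 → 1
L = 33/136 + 49/136 + 27/68 + 41/68 + 1 = 177/68 ≈ 2.603 bits/symbol.

2.603 bits/symbol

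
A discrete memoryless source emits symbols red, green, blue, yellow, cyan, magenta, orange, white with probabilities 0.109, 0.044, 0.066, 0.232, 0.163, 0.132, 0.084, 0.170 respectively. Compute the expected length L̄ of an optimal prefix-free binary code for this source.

Repeatedly combine the two least-probable nodes; the expected code length is the sum of the merged weights.
merge 11/250 + 33/500 → 11/100
merge 21/250 + 109/1000 → 193/1000
merge 11/100 + 33/250 → 121/500
merge 163/1000 + 17/100 → 333/1000
merge 193/1000 + 29/125 → 17/40
merge 121/500 + 333/1000 → 23/40
merge 17/40 + 23/40 → 1
L = 11/100 + 193/1000 + 121/500 + 333/1000 + 17/40 + 23/40 + 1 = 1439/500 = 2.878 bits/symbol.

2.878 bits/symbol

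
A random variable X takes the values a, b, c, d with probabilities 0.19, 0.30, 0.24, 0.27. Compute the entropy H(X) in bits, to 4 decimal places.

1.9805 bits

H = −Σ pᵢ log₂ pᵢ.
−0.19·log₂(0.19) = 0.4552
−0.30·log₂(0.30) = 0.5211
−0.24·log₂(0.24) = 0.4941
−0.27·log₂(0.27) = 0.5100
Sum ≈ 1.9805 → 1.9805 bits.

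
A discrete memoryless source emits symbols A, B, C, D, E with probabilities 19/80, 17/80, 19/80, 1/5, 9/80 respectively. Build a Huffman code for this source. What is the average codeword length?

Repeatedly combine the two least-probable nodes; the expected code length is the sum of the merged weights.
merge 9/80 + 1/5 → 5/16
merge 17/80 + 19/80 → 9/20
merge 19/80 + 5/16 → 11/20
merge 9/20 + 11/20 → 1
L = 5/16 + 9/20 + 11/20 + 1 = 37/16 = 2.3125 bits/symbol.

2.3125 bits/symbol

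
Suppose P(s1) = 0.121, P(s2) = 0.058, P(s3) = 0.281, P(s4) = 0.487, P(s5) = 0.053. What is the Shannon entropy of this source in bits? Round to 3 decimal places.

1.852 bits

H = −Σ pᵢ log₂ pᵢ.
−0.121·log₂(0.121) = 0.3687
−0.058·log₂(0.058) = 0.2383
−0.281·log₂(0.281) = 0.5146
−0.487·log₂(0.487) = 0.5055
−0.053·log₂(0.053) = 0.2246
Sum ≈ 1.8517 → 1.852 bits.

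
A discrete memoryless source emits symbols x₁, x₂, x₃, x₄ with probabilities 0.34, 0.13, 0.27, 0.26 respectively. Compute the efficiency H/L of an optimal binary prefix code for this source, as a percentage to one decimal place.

96.4%

Entropy H = −Σ p log₂ p ≈ 1.9271 bits.
Huffman merges: 13/100+13/50→39/100; 27/100+17/50→61/100; 39/100+61/100→1. L = 2 ≈ 2.0000.
Efficiency = H/L = 1.9271/2.0000 = 96.4%.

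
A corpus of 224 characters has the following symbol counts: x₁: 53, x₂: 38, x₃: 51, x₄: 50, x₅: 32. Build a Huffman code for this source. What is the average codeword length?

2.3125 bits/symbol

Probabilities are the counts divided by 224.
Repeatedly combine the two least-probable nodes; the expected code length is the sum of the merged weights.
merge 1/7 + 19/112 → 5/16
merge 25/112 + 51/224 → 101/224
merge 53/224 + 5/16 → 123/224
merge 101/224 + 123/224 → 1
L = 5/16 + 101/224 + 123/224 + 1 = 37/16 = 2.3125 bits/symbol.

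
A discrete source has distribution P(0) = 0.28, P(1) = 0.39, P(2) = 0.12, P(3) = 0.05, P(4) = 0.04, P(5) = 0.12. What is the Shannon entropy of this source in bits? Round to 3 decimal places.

2.180 bits

H = −Σ pᵢ log₂ pᵢ.
−0.28·log₂(0.28) = 0.5142
−0.39·log₂(0.39) = 0.5298
−0.12·log₂(0.12) = 0.3671
−0.05·log₂(0.05) = 0.2161
−0.04·log₂(0.04) = 0.1858
−0.12·log₂(0.12) = 0.3671
Sum ≈ 2.1800 → 2.180 bits.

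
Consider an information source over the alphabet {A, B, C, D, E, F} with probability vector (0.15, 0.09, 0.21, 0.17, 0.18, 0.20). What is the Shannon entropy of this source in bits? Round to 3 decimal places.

2.540 bits

H = −Σ pᵢ log₂ pᵢ.
−0.15·log₂(0.15) = 0.4105
−0.09·log₂(0.09) = 0.3127
−0.21·log₂(0.21) = 0.4728
−0.17·log₂(0.17) = 0.4346
−0.18·log₂(0.18) = 0.4453
−0.20·log₂(0.20) = 0.4644
Sum ≈ 2.5403 → 2.540 bits.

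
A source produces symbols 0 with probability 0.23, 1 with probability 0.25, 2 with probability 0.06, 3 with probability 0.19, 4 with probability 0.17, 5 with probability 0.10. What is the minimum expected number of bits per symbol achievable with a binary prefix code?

2.49 bits/symbol

Repeatedly combine the two least-probable nodes; the expected code length is the sum of the merged weights.
merge 3/50 + 1/10 → 4/25
merge 4/25 + 17/100 → 33/100
merge 19/100 + 23/100 → 21/50
merge 1/4 + 33/100 → 29/50
merge 21/50 + 29/50 → 1
L = 4/25 + 33/100 + 21/50 + 29/50 + 1 = 249/100 = 2.49 bits/symbol.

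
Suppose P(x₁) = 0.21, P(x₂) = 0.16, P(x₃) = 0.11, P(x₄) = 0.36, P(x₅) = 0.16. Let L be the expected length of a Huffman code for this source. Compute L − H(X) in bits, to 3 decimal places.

0.070 bits

Entropy H = −Σ p log₂ p ≈ 2.1998 bits.
Huffman merges: 11/100+4/25→27/100; 4/25+21/100→37/100; 27/100+9/25→63/100; 37/100+63/100→1. L = 227/100 ≈ 2.2700.
L − H = 2.2700 − 2.1998 = 0.070 bits.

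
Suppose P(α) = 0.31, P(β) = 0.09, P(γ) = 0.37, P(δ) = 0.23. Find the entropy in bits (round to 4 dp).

H = −Σ pᵢ log₂ pᵢ.
−0.31·log₂(0.31) = 0.5238
−0.09·log₂(0.09) = 0.3127
−0.37·log₂(0.37) = 0.5307
−0.23·log₂(0.23) = 0.4877
Sum ≈ 1.8548 → 1.8548 bits.

1.8548 bits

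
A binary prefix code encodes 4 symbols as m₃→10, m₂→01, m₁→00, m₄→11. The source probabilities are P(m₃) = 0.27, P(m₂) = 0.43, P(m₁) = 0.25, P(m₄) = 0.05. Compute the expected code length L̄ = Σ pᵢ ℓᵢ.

L̄ = Σ pᵢ·ℓᵢ = 0.27·2 + 0.43·2 + 0.25·2 + 0.05·2 = 2 bits/symbol.

2 bits/symbol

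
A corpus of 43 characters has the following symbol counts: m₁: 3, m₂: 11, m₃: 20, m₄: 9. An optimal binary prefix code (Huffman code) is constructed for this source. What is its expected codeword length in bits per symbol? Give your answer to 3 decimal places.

1.814 bits/symbol

Probabilities are the counts divided by 43.
Repeatedly combine the two least-probable nodes; the expected code length is the sum of the merged weights.
merge 3/43 + 9/43 → 12/43
merge 11/43 + 12/43 → 23/43
merge 20/43 + 23/43 → 1
L = 12/43 + 23/43 + 1 = 78/43 ≈ 1.814 bits/symbol.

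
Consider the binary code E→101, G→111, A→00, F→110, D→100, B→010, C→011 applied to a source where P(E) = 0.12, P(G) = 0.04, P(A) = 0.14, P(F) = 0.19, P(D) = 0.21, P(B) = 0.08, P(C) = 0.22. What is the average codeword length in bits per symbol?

L̄ = Σ pᵢ·ℓᵢ = 0.12·3 + 0.04·3 + 0.14·2 + 0.19·3 + 0.21·3 + 0.08·3 + 0.22·3 = 2.86 bits/symbol.

2.86 bits/symbol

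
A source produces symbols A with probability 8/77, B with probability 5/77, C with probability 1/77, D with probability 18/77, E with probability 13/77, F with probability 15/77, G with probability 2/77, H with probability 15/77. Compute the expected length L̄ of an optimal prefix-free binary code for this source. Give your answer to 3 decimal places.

2.714 bits/symbol

Repeatedly combine the two least-probable nodes; the expected code length is the sum of the merged weights.
merge 1/77 + 2/77 → 3/77
merge 3/77 + 5/77 → 8/77
merge 8/77 + 8/77 → 16/77
merge 13/77 + 15/77 → 4/11
merge 15/77 + 16/77 → 31/77
merge 18/77 + 4/11 → 46/77
merge 31/77 + 46/77 → 1
L = 3/77 + 8/77 + 16/77 + 4/11 + 31/77 + 46/77 + 1 = 19/7 ≈ 2.714 bits/symbol.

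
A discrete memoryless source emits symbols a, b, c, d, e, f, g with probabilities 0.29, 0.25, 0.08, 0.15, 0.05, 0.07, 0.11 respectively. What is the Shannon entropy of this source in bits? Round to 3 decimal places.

2.555 bits

H = −Σ pᵢ log₂ pᵢ.
−0.29·log₂(0.29) = 0.5179
−0.25·log₂(0.25) = 0.5000
−0.08·log₂(0.08) = 0.2915
−0.15·log₂(0.15) = 0.4105
−0.05·log₂(0.05) = 0.2161
−0.07·log₂(0.07) = 0.2686
−0.11·log₂(0.11) = 0.3503
Sum ≈ 2.5549 → 2.555 bits.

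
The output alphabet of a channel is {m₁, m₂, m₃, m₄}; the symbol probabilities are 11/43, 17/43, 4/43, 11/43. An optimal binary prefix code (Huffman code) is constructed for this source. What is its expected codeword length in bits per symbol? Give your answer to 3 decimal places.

Repeatedly combine the two least-probable nodes; the expected code length is the sum of the merged weights.
merge 4/43 + 11/43 → 15/43
merge 11/43 + 15/43 → 26/43
merge 17/43 + 26/43 → 1
L = 15/43 + 26/43 + 1 = 84/43 ≈ 1.953 bits/symbol.

1.953 bits/symbol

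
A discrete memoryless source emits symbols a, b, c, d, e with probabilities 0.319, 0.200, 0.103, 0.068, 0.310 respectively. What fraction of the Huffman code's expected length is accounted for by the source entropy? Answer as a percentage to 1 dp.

Entropy H = −Σ p log₂ p ≈ 2.1155 bits.
Huffman merges: 17/250+103/1000→171/1000; 171/1000+1/5→371/1000; 31/100+319/1000→629/1000; 371/1000+629/1000→1. L = 2171/1000 ≈ 2.1710.
Efficiency = H/L = 2.1155/2.1710 = 97.4%.

97.4%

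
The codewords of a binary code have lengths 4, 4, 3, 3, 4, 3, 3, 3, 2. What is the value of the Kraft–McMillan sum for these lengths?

1.0625

With common denominator 2^4 = 16: Σ 2^(−ℓᵢ) = 1/16 + 1/16 + 2/16 + 2/16 + 1/16 + 2/16 + 2/16 + 2/16 + 4/16 = 17/16 = 1.0625.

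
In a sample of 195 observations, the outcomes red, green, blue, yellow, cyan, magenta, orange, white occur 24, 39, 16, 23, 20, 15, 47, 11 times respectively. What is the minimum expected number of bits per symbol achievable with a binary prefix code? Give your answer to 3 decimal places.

Probabilities are the counts divided by 195.
Repeatedly combine the two least-probable nodes; the expected code length is the sum of the merged weights.
merge 11/195 + 1/13 → 2/15
merge 16/195 + 4/39 → 12/65
merge 23/195 + 8/65 → 47/195
merge 2/15 + 12/65 → 62/195
merge 1/5 + 47/195 → 86/195
merge 47/195 + 62/195 → 109/195
merge 86/195 + 109/195 → 1
L = 2/15 + 12/65 + 47/195 + 62/195 + 86/195 + 109/195 + 1 = 187/65 ≈ 2.877 bits/symbol.

2.877 bits/symbol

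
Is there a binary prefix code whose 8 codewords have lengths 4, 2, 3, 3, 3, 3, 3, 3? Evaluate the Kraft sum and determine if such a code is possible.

1.0625; no

With common denominator 2^4 = 16: Σ 2^(−ℓᵢ) = 1/16 + 4/16 + 2/16 + 2/16 + 2/16 + 2/16 + 2/16 + 2/16 = 17/16 = 1.0625.
Kraft's inequality requires Σ ≤ 1; here Σ = 1.0625 > 1, so no such prefix code exists.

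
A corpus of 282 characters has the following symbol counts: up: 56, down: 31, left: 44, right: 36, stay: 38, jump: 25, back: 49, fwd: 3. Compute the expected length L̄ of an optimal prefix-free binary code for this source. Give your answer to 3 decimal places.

Probabilities are the counts divided by 282.
Repeatedly combine the two least-probable nodes; the expected code length is the sum of the merged weights.
merge 1/94 + 25/282 → 14/141
merge 14/141 + 31/282 → 59/282
merge 6/47 + 19/141 → 37/141
merge 22/141 + 49/282 → 31/94
merge 28/141 + 59/282 → 115/282
merge 37/141 + 31/94 → 167/282
merge 115/282 + 167/282 → 1
L = 14/141 + 59/282 + 37/141 + 31/94 + 115/282 + 167/282 + 1 = 409/141 ≈ 2.901 bits/symbol.

2.901 bits/symbol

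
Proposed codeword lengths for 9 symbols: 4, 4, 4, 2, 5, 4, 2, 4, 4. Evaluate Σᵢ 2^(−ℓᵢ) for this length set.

With common denominator 2^5 = 32: Σ 2^(−ℓᵢ) = 2/32 + 2/32 + 2/32 + 8/32 + 1/32 + 2/32 + 8/32 + 2/32 + 2/32 = 29/32 = 0.90625.

0.90625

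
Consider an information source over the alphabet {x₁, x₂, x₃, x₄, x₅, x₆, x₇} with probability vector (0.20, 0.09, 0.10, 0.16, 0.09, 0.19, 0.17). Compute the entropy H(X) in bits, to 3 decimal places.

2.735 bits

H = −Σ pᵢ log₂ pᵢ.
−0.20·log₂(0.20) = 0.4644
−0.09·log₂(0.09) = 0.3127
−0.10·log₂(0.10) = 0.3322
−0.16·log₂(0.16) = 0.4230
−0.09·log₂(0.09) = 0.3127
−0.19·log₂(0.19) = 0.4552
−0.17·log₂(0.17) = 0.4346
Sum ≈ 2.7347 → 2.735 bits.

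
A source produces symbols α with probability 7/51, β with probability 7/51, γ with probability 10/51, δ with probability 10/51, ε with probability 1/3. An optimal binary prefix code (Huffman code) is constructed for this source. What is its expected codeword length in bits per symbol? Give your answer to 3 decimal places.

Repeatedly combine the two least-probable nodes; the expected code length is the sum of the merged weights.
merge 7/51 + 7/51 → 14/51
merge 10/51 + 10/51 → 20/51
merge 14/51 + 1/3 → 31/51
merge 20/51 + 31/51 → 1
L = 14/51 + 20/51 + 31/51 + 1 = 116/51 ≈ 2.275 bits/symbol.

2.275 bits/symbol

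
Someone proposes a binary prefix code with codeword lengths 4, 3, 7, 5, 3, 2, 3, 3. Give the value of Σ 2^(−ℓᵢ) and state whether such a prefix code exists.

With common denominator 2^7 = 128: Σ 2^(−ℓᵢ) = 8/128 + 16/128 + 1/128 + 4/128 + 16/128 + 32/128 + 16/128 + 16/128 = 109/128 = 0.8515625.
Kraft's inequality requires Σ ≤ 1; here Σ = 0.8515625 ≤ 1, so such a prefix code exists.

0.8515625; yes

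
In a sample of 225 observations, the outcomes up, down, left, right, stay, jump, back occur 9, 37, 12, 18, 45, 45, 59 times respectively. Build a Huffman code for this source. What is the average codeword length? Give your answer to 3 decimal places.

Probabilities are the counts divided by 225.
Repeatedly combine the two least-probable nodes; the expected code length is the sum of the merged weights.
merge 1/25 + 4/75 → 7/75
merge 2/25 + 7/75 → 13/75
merge 37/225 + 13/75 → 76/225
merge 1/5 + 1/5 → 2/5
merge 59/225 + 76/225 → 3/5
merge 2/5 + 3/5 → 1
L = 7/75 + 13/75 + 76/225 + 2/5 + 3/5 + 1 = 586/225 ≈ 2.604 bits/symbol.

2.604 bits/symbol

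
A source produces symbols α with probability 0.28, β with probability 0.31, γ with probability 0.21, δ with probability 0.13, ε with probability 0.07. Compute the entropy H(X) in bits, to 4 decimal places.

2.1620 bits

H = −Σ pᵢ log₂ pᵢ.
−0.28·log₂(0.28) = 0.5142
−0.31·log₂(0.31) = 0.5238
−0.21·log₂(0.21) = 0.4728
−0.13·log₂(0.13) = 0.3826
−0.07·log₂(0.07) = 0.2686
Sum ≈ 2.1620 → 2.1620 bits.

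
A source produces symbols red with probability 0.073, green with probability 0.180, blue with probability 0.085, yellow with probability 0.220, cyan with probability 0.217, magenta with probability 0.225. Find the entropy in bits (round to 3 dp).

H = −Σ pᵢ log₂ pᵢ.
−0.073·log₂(0.073) = 0.2756
−0.180·log₂(0.180) = 0.4453
−0.085·log₂(0.085) = 0.3023
−0.220·log₂(0.220) = 0.4806
−0.217·log₂(0.217) = 0.4783
−0.225·log₂(0.225) = 0.4842
Sum ≈ 2.4663 → 2.466 bits.

2.466 bits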